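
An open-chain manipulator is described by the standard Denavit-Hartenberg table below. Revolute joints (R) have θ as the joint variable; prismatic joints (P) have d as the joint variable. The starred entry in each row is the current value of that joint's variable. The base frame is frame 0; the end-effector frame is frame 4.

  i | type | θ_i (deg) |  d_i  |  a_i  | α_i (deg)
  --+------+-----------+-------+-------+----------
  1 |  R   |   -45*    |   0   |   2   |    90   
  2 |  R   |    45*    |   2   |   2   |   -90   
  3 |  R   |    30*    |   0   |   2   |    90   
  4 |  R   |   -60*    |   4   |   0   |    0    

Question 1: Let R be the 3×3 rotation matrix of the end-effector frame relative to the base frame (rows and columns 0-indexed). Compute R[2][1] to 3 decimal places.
0.884

End-effector y-axis (col 1 of R) = (0.4312,0.1812,0.8839)
R[2][1] = 0.8839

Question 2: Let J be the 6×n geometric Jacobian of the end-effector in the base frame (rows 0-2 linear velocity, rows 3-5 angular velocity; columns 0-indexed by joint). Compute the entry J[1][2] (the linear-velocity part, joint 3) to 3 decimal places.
axis z_2 = (-0.5000,0.5000,0.7071); lever o_n−o_2 = (0.1236,-3.6084,2.6390)
cross product → J_v[:, 2] = (3.8710,1.4069,1.7424)
J_ω[:, 2] = z_2
entry J[1][2] = 1.4069

1.407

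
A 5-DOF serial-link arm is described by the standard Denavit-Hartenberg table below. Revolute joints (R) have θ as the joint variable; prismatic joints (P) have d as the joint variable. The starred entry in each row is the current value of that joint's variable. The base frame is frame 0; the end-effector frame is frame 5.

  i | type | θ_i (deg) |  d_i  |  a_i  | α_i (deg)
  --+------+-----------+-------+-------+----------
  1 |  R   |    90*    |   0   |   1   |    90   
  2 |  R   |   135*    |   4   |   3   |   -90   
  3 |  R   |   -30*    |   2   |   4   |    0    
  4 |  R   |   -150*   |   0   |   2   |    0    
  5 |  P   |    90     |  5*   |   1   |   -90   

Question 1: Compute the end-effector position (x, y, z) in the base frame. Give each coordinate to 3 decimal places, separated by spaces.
7.000 -7.106 -1.793

after link 1: o_1 = (0.0000, 1.0000, 0.0000)
after link 2: o_2 = (4.0000, -1.1213, 2.1213)
after link 3: o_3 = (6.0000, -4.9850, 3.1566)
after link 4: o_4 = (6.0000, -3.5708, 1.7424)
after link 5: o_5 = (7.0000, -7.1063, -1.7932)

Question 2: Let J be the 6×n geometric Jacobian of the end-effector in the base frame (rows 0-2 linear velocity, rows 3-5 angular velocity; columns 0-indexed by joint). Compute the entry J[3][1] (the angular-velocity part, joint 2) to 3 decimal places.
axis z_1 = (1.0000,-0.0000,0.0000); lever o_n−o_1 = (7.0000,-8.1063,-1.7932)
cross product → J_v[:, 1] = (0.0000,1.7932,-8.1063)
J_ω[:, 1] = z_1
entry J[3][1] = 1.0000

1.000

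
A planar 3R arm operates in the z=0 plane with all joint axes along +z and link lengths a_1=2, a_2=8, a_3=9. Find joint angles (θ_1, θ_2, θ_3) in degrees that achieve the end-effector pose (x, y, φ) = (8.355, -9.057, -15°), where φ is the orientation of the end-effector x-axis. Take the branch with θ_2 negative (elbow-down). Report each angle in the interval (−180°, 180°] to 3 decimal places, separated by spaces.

29.993 -134.993 90.000

wrist centre = target − a_3·(cos φ, sin φ) = (-0.3383, -6.7276)
cos θ_2 = (45.3755−2²−8²)/(2·2·8) = -0.7070; θ_2 = -134.9927° (elbow-down)
β = atan2(-6.7276,-0.3383) = -92.8790°; ψ = atan2(-5.6576,-3.6561) = -122.8721°
θ_1 = β − ψ = 29.9931°
θ_3 = φ − θ_1 − θ_2 = 89.9996° (wrapped to (-180°,180°])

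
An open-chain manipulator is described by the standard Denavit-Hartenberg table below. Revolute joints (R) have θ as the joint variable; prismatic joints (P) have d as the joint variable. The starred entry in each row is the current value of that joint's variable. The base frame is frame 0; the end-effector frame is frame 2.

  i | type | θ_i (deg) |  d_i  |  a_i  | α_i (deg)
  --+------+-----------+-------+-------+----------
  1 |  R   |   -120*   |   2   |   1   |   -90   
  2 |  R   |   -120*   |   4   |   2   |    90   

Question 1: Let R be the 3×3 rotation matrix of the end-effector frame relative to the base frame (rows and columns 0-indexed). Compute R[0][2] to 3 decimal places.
0.433

End-effector z-axis (col 2 of R) = (0.4330,0.7500,-0.5000)
R[0][2] = 0.4330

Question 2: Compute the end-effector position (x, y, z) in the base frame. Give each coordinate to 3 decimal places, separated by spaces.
after link 1: o_1 = (-0.5000, -0.8660, 2.0000)
after link 2: o_2 = (3.4641, -2.0000, 3.7321)

3.464 -2.000 3.732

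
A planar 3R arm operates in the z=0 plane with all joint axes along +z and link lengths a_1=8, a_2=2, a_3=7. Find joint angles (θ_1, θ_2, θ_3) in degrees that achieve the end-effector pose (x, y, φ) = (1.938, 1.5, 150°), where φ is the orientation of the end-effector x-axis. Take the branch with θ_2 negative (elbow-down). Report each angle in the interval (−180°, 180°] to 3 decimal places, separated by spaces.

wrist centre = target − a_3·(cos φ, sin φ) = (8.0002, -2.0000)
cos θ_2 = (68.0028−8²−2²)/(2·8·2) = 0.0001; θ_2 = -89.9949° (elbow-down)
β = atan2(-2.0000,8.0002) = -14.0359°; ψ = atan2(-2.0000,8.0002) = -14.0359°
θ_1 = β − ψ = -0.0000°
θ_3 = φ − θ_1 − θ_2 = -120.0051° (wrapped to (-180°,180°])

-0.000 -89.995 -120.005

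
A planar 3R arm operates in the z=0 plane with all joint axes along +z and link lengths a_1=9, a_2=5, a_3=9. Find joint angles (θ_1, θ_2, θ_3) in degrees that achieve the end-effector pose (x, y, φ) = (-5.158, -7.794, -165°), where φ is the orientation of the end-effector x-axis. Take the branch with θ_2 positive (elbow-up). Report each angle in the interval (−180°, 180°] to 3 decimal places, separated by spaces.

wrist centre = target − a_3·(cos φ, sin φ) = (3.5353, -5.4646)
cos θ_2 = (42.3607−9²−5²)/(2·9·5) = -0.7071; θ_2 = 134.9997° (elbow-up)
β = atan2(-5.4646,3.5353) = -57.0992°; ψ = atan2(3.5356,5.4645) = 32.9031°
θ_1 = β − ψ = -90.0023°
θ_3 = φ − θ_1 − θ_2 = 150.0026° (wrapped to (-180°,180°])

-90.002 135.000 150.003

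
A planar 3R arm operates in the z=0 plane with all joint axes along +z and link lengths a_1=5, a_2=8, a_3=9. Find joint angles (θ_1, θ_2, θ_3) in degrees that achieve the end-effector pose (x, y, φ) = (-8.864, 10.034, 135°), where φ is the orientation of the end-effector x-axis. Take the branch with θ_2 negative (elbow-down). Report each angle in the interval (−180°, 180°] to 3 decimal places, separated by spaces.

-120.004 -149.998 45.002

wrist centre = target − a_3·(cos φ, sin φ) = (-2.5000, 3.6700)
cos θ_2 = (19.7194−5²−8²)/(2·5·8) = -0.8660; θ_2 = -149.9980° (elbow-down)
β = atan2(3.6700,-2.5000) = 124.2628°; ψ = atan2(-4.0002,-1.9281) = -115.7334°
θ_1 = β − ψ = 239.9962°
θ_3 = φ − θ_1 − θ_2 = 45.0018° (wrapped to (-180°,180°])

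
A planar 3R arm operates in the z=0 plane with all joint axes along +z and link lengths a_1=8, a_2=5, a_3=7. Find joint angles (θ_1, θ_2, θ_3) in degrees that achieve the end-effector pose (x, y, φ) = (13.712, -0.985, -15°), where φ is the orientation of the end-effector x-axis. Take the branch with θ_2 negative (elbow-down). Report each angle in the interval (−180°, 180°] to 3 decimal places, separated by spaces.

wrist centre = target − a_3·(cos φ, sin φ) = (6.9505, 0.8267)
cos θ_2 = (48.9932−8²−5²)/(2·8·5) = -0.5001; θ_2 = -120.0056° (elbow-down)
β = atan2(0.8267,6.9505) = 6.7832°; ψ = atan2(-4.3299,5.4996) = -38.2138°
θ_1 = β − ψ = 44.9970°
θ_3 = φ − θ_1 − θ_2 = 60.0086° (wrapped to (-180°,180°])

44.997 -120.006 60.009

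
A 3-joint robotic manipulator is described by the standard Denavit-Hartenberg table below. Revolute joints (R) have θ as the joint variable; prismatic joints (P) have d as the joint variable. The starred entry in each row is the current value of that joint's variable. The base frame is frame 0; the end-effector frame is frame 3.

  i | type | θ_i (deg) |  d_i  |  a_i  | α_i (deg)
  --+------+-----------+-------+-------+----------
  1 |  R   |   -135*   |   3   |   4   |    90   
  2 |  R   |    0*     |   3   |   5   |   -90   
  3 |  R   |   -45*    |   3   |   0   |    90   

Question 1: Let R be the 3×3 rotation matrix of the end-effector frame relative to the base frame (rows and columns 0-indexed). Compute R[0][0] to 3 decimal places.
End-effector x-axis (col 0 of R) = (-1.0000,-0.0000,0.0000)
R[0][0] = -1.0000

-1.000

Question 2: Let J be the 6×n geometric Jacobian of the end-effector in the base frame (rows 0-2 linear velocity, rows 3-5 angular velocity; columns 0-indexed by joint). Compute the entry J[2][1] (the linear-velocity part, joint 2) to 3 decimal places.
5.000

axis z_1 = (-0.7071,0.7071,0.0000); lever o_n−o_1 = (-5.6569,-1.4142,3.0000)
cross product → J_v[:, 1] = (2.1213,2.1213,5.0000)
J_ω[:, 1] = z_1
entry J[2][1] = 5.0000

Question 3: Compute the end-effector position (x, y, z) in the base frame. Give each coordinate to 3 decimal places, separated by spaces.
-8.485 -4.243 6.000

after link 1: o_1 = (-2.8284, -2.8284, 3.0000)
after link 2: o_2 = (-8.4853, -4.2426, 3.0000)
after link 3: o_3 = (-8.4853, -4.2426, 6.0000)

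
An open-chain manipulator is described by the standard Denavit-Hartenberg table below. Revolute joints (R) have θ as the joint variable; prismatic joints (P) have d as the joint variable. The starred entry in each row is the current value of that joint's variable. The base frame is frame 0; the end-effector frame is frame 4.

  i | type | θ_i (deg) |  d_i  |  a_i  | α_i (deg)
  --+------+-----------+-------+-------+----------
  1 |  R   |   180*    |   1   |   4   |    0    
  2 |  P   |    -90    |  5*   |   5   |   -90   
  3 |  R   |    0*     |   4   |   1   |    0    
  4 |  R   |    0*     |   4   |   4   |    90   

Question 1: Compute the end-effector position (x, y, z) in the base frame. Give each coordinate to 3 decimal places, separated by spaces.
after link 1: o_1 = (-4.0000, 0.0000, 1.0000)
after link 2: o_2 = (-4.0000, 5.0000, 6.0000)
after link 3: o_3 = (-8.0000, 6.0000, 6.0000)
after link 4: o_4 = (-12.0000, 10.0000, 6.0000)

-12.000 10.000 6.000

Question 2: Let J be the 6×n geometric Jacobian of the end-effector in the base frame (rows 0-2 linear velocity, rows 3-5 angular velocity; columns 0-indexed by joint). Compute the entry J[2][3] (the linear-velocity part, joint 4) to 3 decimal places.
axis z_3 = (-1.0000,0.0000,0.0000); lever o_n−o_3 = (-4.0000,4.0000,0.0000)
cross product → J_v[:, 3] = (-0.0000,-0.0000,-4.0000)
J_ω[:, 3] = z_3
entry J[2][3] = -4.0000

-4.000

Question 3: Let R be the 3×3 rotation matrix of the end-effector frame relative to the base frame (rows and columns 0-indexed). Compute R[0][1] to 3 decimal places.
End-effector y-axis (col 1 of R) = (-1.0000,0.0000,0.0000)
R[0][1] = -1.0000

-1.000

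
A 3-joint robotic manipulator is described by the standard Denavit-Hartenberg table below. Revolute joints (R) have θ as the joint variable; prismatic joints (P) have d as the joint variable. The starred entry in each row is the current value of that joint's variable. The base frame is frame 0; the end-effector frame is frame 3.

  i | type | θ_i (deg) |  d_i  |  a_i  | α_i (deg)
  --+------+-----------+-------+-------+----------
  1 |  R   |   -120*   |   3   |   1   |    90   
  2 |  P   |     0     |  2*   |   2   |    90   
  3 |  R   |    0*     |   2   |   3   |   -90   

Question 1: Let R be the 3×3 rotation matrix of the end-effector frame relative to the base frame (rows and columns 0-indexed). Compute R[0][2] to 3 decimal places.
-0.866

End-effector z-axis (col 2 of R) = (-0.8660,0.5000,0.0000)
R[0][2] = -0.8660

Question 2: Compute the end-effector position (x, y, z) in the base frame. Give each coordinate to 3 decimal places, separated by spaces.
after link 1: o_1 = (-0.5000, -0.8660, 3.0000)
after link 2: o_2 = (-3.2321, -1.5981, 3.0000)
after link 3: o_3 = (-4.7321, -4.1962, 1.0000)

-4.732 -4.196 1.000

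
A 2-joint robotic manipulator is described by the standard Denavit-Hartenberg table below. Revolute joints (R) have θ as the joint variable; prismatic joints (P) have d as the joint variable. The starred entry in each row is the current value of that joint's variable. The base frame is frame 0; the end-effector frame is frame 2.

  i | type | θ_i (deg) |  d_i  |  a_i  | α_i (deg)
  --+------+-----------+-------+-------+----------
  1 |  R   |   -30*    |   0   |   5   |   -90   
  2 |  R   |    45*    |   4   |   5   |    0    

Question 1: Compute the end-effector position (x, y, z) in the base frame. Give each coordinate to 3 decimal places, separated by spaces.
9.392 -0.804 -3.536

after link 1: o_1 = (4.3301, -2.5000, 0.0000)
after link 2: o_2 = (9.3920, -0.8037, -3.5355)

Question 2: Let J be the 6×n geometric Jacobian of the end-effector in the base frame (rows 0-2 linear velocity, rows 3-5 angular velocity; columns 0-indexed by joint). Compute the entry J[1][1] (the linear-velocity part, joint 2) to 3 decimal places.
axis z_1 = (0.5000,0.8660,0.0000); lever o_n−o_1 = (5.0619,1.6963,-3.5355)
cross product → J_v[:, 1] = (-3.0619,1.7678,-3.5355)
J_ω[:, 1] = z_1
entry J[1][1] = 1.7678

1.768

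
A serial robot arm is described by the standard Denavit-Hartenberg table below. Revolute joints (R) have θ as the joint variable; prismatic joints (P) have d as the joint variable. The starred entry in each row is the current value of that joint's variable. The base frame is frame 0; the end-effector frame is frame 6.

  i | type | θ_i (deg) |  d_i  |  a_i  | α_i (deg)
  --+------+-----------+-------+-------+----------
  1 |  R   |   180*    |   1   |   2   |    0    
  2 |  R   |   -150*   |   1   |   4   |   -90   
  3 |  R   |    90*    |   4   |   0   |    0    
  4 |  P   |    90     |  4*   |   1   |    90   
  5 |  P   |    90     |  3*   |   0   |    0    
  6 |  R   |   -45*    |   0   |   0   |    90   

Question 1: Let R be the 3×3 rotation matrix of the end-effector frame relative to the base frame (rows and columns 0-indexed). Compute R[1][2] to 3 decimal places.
End-effector z-axis (col 2 of R) = (-0.2588,-0.9659,-0.0000)
R[1][2] = -0.9659

-0.966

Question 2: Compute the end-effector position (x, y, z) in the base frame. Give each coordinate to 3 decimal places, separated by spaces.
-3.402 8.428 -1.000

after link 1: o_1 = (-2.0000, 0.0000, 1.0000)
after link 2: o_2 = (1.4641, 2.0000, 2.0000)
after link 3: o_3 = (-0.5359, 5.4641, 2.0000)
after link 4: o_4 = (-3.4019, 8.4282, 2.0000)
after link 5: o_5 = (-3.4019, 8.4282, -1.0000)
after link 6: o_6 = (-3.4019, 8.4282, -1.0000)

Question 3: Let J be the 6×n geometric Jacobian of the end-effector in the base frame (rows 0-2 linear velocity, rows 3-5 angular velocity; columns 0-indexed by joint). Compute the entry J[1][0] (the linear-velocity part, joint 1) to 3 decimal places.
axis z_0 = ẑ; lever o_n−o_0 = (-3.4019,8.4282,-1.0000)
cross product → J_v[:, 0] = (-8.4282,-3.4019,0.0000)
J_ω[:, 0] = z_0
entry J[1][0] = -3.4019

-3.402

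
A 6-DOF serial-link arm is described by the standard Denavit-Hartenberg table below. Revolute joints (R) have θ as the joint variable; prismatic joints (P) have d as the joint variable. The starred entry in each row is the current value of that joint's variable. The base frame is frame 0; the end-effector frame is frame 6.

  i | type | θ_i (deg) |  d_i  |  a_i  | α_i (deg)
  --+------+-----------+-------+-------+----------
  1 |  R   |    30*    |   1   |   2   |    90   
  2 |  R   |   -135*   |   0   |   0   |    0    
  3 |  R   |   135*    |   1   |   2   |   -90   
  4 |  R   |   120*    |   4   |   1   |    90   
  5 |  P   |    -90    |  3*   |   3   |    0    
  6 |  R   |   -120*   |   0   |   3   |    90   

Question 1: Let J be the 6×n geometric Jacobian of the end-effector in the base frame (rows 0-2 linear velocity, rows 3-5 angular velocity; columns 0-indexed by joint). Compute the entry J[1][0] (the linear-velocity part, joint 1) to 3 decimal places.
axis z_0 = ẑ; lever o_n−o_0 = (6.8481,2.9330,3.5000)
cross product → J_v[:, 0] = (-2.9330,6.8481,0.0000)
J_ω[:, 0] = z_0
entry J[1][0] = 6.8481

6.848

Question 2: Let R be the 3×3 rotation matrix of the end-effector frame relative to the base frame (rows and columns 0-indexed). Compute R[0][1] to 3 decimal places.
0.500

End-effector y-axis (col 1 of R) = (0.5000,0.8660,0.0000)
R[0][1] = 0.5000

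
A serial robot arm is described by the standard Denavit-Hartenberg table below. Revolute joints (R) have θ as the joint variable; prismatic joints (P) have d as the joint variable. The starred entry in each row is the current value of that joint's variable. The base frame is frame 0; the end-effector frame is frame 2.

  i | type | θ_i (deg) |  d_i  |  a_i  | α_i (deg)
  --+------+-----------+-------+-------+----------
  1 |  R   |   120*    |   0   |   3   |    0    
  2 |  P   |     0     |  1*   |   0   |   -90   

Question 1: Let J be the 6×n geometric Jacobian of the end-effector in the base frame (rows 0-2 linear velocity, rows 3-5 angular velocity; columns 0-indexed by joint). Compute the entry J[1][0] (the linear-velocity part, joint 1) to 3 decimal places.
axis z_0 = ẑ; lever o_n−o_0 = (-1.5000,2.5981,1.0000)
cross product → J_v[:, 0] = (-2.5981,-1.5000,0.0000)
J_ω[:, 0] = z_0
entry J[1][0] = -1.5000

-1.500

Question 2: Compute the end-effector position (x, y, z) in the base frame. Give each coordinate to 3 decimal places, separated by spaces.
after link 1: o_1 = (-1.5000, 2.5981, 0.0000)
after link 2: o_2 = (-1.5000, 2.5981, 1.0000)

-1.500 2.598 1.000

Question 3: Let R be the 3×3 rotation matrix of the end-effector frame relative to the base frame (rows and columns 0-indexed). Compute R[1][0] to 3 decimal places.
0.866

End-effector x-axis (col 0 of R) = (-0.5000,0.8660,0.0000)
R[1][0] = 0.8660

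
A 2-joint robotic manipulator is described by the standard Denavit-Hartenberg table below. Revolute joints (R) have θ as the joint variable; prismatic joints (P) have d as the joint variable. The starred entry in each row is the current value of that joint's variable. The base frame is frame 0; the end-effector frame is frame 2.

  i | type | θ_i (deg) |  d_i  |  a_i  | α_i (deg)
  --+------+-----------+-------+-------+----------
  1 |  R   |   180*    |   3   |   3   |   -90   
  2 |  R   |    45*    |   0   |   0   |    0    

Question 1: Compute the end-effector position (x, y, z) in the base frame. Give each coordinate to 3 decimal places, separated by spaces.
-3.000 0.000 3.000

after link 1: o_1 = (-3.0000, 0.0000, 3.0000)
after link 2: o_2 = (-3.0000, 0.0000, 3.0000)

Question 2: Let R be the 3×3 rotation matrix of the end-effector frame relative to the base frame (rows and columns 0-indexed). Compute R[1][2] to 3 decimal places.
-1.000

End-effector z-axis (col 2 of R) = (-0.0000,-1.0000,0.0000)
R[1][2] = -1.0000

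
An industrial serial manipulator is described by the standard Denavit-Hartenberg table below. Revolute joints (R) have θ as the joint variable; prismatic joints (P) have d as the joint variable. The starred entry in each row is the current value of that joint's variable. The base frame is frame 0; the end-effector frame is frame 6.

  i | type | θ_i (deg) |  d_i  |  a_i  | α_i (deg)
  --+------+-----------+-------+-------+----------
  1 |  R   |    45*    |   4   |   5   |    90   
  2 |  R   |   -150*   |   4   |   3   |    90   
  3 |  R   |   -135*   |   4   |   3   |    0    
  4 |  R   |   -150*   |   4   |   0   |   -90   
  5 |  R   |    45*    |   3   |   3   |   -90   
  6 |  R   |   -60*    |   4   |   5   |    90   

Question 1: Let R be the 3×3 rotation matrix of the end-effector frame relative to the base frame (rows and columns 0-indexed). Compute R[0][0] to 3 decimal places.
0.981

End-effector x-axis (col 0 of R) = (0.9812,0.1812,0.0663)
R[0][0] = 0.9812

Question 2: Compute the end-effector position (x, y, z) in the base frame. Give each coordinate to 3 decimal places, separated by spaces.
10.106 3.317 8.074

after link 1: o_1 = (3.5355, 3.5355, 4.0000)
after link 2: o_2 = (4.5268, -1.1300, 2.5000)
after link 3: o_3 = (2.9117, 0.2548, 7.0248)
after link 4: o_4 = (1.4975, -1.1594, 10.4889)
after link 5: o_5 = (5.6837, -0.9690, 9.8261)
after link 6: o_6 = (10.1061, 3.3174, 8.0742)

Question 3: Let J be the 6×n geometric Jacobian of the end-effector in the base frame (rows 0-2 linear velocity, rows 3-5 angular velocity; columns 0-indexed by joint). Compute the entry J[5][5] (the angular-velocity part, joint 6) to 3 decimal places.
axis z_5 = (-0.1209,0.8450,-0.5209); lever o_n−o_5 = (4.4224,4.2864,-1.7519)
cross product → J_v[:, 5] = (0.7522,-2.5153,-4.2553)
J_ω[:, 5] = z_5
entry J[5][5] = -0.5209

-0.521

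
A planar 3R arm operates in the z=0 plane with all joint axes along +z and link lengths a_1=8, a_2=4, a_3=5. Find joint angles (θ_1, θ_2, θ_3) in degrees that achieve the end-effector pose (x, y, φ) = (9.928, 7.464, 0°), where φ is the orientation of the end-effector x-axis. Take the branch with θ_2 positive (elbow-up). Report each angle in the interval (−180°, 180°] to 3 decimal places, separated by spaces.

wrist centre = target − a_3·(cos φ, sin φ) = (4.9280, 7.4640)
cos θ_2 = (79.9965−8²−4²)/(2·8·4) = -0.0001; θ_2 = 90.0032° (elbow-up)
β = atan2(7.4640,4.9280) = 56.5658°; ψ = atan2(4.0000,7.9998) = 26.5657°
θ_1 = β − ψ = 30.0001°
θ_3 = φ − θ_1 − θ_2 = -120.0032° (wrapped to (-180°,180°])

30.000 90.003 -120.003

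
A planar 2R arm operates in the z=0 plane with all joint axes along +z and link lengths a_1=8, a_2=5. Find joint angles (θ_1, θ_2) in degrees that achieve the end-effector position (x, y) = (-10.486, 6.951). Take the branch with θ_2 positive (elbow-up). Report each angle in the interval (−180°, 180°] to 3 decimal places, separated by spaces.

134.994 30.014

cos θ_2 = (158.2726−8²−5²)/(2·8·5) = 0.8659; θ_2 = 30.0135° (elbow-up)
β = atan2(6.9510,-10.4860) = 146.4602°; ψ = atan2(2.5010,12.3295) = 11.4667°
θ_1 = β − ψ = 134.9935°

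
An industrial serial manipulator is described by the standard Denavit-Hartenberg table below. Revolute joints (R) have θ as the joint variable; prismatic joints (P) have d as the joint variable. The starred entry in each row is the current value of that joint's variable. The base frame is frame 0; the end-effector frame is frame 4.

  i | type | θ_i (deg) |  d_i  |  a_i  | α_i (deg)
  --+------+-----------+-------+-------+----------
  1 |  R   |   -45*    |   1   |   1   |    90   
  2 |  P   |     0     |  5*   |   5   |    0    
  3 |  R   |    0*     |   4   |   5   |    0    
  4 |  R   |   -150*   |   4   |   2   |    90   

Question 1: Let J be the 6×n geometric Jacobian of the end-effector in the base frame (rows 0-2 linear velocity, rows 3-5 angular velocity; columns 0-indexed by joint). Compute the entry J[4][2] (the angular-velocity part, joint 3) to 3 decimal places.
-0.707

axis z_2 = (-0.7071,-0.7071,0.0000); lever o_n−o_2 = (-3.3461,-7.9676,-1.0000)
cross product → J_v[:, 2] = (0.7071,-0.7071,3.2679)
J_ω[:, 2] = z_2
entry J[4][2] = -0.7071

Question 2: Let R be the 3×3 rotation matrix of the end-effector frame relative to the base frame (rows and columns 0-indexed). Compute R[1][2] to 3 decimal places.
0.354

End-effector z-axis (col 2 of R) = (-0.3536,0.3536,0.8660)
R[1][2] = 0.3536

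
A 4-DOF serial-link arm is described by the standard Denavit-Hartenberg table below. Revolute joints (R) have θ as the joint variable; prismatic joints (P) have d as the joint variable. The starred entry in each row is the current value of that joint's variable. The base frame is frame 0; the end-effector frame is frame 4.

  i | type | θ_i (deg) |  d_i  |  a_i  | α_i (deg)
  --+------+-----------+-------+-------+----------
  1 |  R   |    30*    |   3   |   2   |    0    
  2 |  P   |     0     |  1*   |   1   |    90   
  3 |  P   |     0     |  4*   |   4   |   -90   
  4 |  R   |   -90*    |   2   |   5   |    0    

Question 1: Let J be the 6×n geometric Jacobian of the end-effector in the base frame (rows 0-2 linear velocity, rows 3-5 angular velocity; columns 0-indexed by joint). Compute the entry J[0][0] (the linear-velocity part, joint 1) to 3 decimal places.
axis z_0 = ẑ; lever o_n−o_0 = (10.5622,-4.2942,6.0000)
cross product → J_v[:, 0] = (4.2942,10.5622,-0.0000)
J_ω[:, 0] = z_0
entry J[0][0] = 4.2942

4.294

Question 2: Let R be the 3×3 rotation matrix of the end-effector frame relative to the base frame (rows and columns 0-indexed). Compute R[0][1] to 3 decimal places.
End-effector y-axis (col 1 of R) = (0.8660,0.5000,0.0000)
R[0][1] = 0.8660

0.866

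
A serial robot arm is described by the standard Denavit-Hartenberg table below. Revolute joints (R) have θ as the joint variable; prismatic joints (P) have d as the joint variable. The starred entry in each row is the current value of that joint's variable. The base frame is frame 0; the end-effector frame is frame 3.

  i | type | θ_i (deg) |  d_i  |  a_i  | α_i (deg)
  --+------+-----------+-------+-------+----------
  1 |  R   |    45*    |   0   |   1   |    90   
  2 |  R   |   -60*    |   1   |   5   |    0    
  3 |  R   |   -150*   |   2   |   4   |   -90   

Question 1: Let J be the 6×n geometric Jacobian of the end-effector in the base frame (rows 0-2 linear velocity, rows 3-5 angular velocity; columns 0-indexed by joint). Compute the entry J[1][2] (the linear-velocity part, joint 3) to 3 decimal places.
-1.414

axis z_2 = (0.7071,-0.7071,0.0000); lever o_n−o_2 = (-1.0353,-3.8637,2.0000)
cross product → J_v[:, 2] = (-1.4142,-1.4142,-3.4641)
J_ω[:, 2] = z_2
entry J[1][2] = -1.4142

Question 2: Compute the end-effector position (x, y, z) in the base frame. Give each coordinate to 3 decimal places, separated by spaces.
after link 1: o_1 = (0.7071, 0.7071, 0.0000)
after link 2: o_2 = (3.1820, 1.7678, -4.3301)
after link 3: o_3 = (2.1467, -2.0959, -2.3301)

2.147 -2.096 -2.330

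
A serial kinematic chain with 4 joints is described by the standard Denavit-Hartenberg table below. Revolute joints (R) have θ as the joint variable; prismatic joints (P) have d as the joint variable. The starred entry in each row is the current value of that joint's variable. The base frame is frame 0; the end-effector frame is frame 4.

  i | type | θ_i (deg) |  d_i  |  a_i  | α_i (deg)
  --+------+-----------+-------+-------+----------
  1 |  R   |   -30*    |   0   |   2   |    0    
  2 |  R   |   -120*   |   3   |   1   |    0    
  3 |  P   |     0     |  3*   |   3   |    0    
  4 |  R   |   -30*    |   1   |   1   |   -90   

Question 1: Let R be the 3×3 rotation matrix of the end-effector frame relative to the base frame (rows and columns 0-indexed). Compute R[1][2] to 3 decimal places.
End-effector z-axis (col 2 of R) = (0.0000,-1.0000,0.0000)
R[1][2] = -1.0000

-1.000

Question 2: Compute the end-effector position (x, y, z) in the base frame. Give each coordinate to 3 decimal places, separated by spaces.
after link 1: o_1 = (1.7321, -1.0000, 0.0000)
after link 2: o_2 = (0.8660, -1.5000, 3.0000)
after link 3: o_3 = (-1.7321, -3.0000, 6.0000)
after link 4: o_4 = (-2.7321, -3.0000, 7.0000)

-2.732 -3.000 7.000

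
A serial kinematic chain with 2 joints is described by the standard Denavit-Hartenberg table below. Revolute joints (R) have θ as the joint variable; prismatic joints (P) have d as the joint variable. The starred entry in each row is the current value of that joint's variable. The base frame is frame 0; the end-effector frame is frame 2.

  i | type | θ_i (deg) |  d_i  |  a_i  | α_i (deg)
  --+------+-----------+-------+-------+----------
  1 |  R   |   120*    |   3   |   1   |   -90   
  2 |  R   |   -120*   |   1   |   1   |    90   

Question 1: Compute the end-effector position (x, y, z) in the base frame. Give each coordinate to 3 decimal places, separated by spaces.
after link 1: o_1 = (-0.5000, 0.8660, 3.0000)
after link 2: o_2 = (-1.1160, -0.0670, 3.8660)

-1.116 -0.067 3.866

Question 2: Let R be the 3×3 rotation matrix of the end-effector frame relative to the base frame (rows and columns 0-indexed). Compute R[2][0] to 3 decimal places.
0.866

End-effector x-axis (col 0 of R) = (0.2500,-0.4330,0.8660)
R[2][0] = 0.8660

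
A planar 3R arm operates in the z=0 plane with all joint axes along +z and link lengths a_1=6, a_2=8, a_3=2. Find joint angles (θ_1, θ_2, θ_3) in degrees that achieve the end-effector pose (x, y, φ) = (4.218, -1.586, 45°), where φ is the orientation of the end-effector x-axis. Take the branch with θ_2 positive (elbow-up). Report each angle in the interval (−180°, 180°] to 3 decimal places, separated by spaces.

wrist centre = target − a_3·(cos φ, sin φ) = (2.8038, -3.0002)
cos θ_2 = (16.8625−6²−8²)/(2·6·8) = -0.8660; θ_2 = 149.9989° (elbow-up)
β = atan2(-3.0002,2.8038) = -46.9383°; ψ = atan2(4.0001,-0.9281) = 103.0628°
θ_1 = β − ψ = -150.0012°
θ_3 = φ − θ_1 − θ_2 = 45.0023° (wrapped to (-180°,180°])

-150.001 149.999 45.002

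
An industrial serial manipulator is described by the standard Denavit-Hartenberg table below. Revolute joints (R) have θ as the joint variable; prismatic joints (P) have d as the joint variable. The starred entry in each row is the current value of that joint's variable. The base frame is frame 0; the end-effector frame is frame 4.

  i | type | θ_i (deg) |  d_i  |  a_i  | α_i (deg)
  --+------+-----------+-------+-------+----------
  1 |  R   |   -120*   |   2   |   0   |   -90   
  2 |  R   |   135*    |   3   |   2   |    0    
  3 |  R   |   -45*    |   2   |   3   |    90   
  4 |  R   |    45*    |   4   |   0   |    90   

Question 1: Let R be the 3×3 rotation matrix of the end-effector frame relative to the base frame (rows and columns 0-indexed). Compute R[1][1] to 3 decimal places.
-0.866

End-effector y-axis (col 1 of R) = (-0.5000,-0.8660,0.0000)
R[1][1] = -0.8660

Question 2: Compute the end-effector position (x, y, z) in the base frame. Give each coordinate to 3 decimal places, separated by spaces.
after link 1: o_1 = (0.0000, 0.0000, 2.0000)
after link 2: o_2 = (3.3052, -0.2753, 0.5858)
after link 3: o_3 = (5.0372, -1.2753, -2.4142)
after link 4: o_4 = (3.0372, -4.7394, -2.4142)

3.037 -4.739 -2.414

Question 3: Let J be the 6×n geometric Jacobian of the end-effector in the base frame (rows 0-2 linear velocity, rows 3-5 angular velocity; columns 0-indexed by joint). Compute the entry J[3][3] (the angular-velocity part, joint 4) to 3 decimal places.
-0.500

axis z_3 = (-0.5000,-0.8660,0.0000); lever o_n−o_3 = (-2.0000,-3.4641,0.0000)
cross product → J_v[:, 3] = (0.0000,-0.0000,0.0000)
J_ω[:, 3] = z_3
entry J[3][3] = -0.5000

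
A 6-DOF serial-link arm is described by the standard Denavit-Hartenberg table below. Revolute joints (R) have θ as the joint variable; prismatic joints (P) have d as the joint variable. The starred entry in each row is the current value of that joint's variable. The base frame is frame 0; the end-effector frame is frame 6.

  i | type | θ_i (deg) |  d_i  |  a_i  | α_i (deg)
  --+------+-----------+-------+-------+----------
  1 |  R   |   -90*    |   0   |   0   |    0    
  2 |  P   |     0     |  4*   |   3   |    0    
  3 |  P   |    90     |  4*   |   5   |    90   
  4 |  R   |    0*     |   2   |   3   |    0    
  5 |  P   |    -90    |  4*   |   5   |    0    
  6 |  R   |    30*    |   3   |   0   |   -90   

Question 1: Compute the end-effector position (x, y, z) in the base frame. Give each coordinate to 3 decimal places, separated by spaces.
after link 1: o_1 = (0.0000, 0.0000, 0.0000)
after link 2: o_2 = (0.0000, -3.0000, 4.0000)
after link 3: o_3 = (5.0000, -3.0000, 8.0000)
after link 4: o_4 = (8.0000, -5.0000, 8.0000)
after link 5: o_5 = (8.0000, -9.0000, 3.0000)
after link 6: o_6 = (8.0000, -12.0000, 3.0000)

8.000 -12.000 3.000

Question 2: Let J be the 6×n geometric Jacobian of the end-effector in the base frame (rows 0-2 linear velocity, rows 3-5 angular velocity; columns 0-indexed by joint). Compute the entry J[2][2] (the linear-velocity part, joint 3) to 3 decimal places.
1.000

prismatic axis z_2 = (0.0000,0.0000,1.0000)
J_v[:, 2] = z_2; J_ω[:, 2] = (0,0,0)
entry J[2][2] = 1.0000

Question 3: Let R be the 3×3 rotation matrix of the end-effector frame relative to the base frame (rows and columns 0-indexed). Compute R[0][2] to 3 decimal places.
0.866

End-effector z-axis (col 2 of R) = (0.8660,-0.0000,0.5000)
R[0][2] = 0.8660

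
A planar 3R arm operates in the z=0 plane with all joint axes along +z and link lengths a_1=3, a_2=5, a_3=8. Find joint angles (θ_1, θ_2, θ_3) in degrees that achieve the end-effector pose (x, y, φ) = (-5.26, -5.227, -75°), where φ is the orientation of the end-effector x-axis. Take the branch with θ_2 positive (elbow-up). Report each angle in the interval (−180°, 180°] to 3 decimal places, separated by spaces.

142.353 29.968 112.678

wrist centre = target − a_3·(cos φ, sin φ) = (-7.3306, 2.5004)
cos θ_2 = (59.9890−3²−5²)/(2·3·5) = 0.8663; θ_2 = 29.9684° (elbow-up)
β = atan2(2.5004,-7.3306) = 161.1658°; ψ = atan2(2.4976,7.3315) = 18.8123°
θ_1 = β − ψ = 142.3535°
θ_3 = φ − θ_1 − θ_2 = 112.6781° (wrapped to (-180°,180°])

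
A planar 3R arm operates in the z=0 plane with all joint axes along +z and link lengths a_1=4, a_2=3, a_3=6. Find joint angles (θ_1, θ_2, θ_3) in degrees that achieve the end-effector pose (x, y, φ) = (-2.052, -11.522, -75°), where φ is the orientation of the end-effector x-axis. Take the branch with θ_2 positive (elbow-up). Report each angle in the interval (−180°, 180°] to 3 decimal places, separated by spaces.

wrist centre = target − a_3·(cos φ, sin φ) = (-3.6049, -5.7264)
cos θ_2 = (45.7876−4²−3²)/(2·4·3) = 0.8661; θ_2 = 29.9858° (elbow-up)
β = atan2(-5.7264,-3.6049) = -122.1913°; ψ = atan2(1.4994,6.5984) = 12.8019°
θ_1 = β − ψ = -134.9931°
θ_3 = φ − θ_1 − θ_2 = 30.0073° (wrapped to (-180°,180°])

-134.993 29.986 30.007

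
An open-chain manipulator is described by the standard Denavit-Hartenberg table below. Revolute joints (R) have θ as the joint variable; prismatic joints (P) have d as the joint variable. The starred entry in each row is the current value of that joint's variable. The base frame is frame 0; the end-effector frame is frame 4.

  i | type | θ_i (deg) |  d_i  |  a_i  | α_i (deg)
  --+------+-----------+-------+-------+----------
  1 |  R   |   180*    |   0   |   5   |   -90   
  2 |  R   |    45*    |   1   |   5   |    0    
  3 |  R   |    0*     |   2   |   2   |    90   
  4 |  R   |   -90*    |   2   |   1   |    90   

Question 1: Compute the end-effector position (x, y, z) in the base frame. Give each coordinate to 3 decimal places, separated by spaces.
-11.364 -2.000 -3.536

after link 1: o_1 = (-5.0000, 0.0000, 0.0000)
after link 2: o_2 = (-8.5355, -1.0000, -3.5355)
after link 3: o_3 = (-9.9497, -3.0000, -4.9497)
after link 4: o_4 = (-11.3640, -2.0000, -3.5355)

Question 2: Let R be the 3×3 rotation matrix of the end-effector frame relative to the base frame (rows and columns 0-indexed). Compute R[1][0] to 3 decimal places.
1.000

End-effector x-axis (col 0 of R) = (0.0000,1.0000,-0.0000)
R[1][0] = 1.0000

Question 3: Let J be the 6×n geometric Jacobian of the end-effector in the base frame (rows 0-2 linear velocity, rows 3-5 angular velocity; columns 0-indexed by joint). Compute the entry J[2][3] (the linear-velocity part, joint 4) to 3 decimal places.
axis z_3 = (-0.7071,0.0000,0.7071); lever o_n−o_3 = (-1.4142,1.0000,1.4142)
cross product → J_v[:, 3] = (-0.7071,0.0000,-0.7071)
J_ω[:, 3] = z_3
entry J[2][3] = -0.7071

-0.707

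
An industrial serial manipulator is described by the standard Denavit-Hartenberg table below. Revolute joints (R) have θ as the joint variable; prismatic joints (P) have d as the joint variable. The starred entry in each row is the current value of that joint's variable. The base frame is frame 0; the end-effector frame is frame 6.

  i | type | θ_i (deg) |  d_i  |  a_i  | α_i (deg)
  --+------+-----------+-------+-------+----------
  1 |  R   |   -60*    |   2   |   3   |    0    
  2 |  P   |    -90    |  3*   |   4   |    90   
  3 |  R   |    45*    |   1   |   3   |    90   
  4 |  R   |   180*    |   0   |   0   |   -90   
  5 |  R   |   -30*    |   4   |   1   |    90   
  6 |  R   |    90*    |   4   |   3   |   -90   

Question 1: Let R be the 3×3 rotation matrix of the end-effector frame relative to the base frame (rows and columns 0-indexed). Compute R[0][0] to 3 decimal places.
End-effector x-axis (col 0 of R) = (0.5000,-0.8660,-0.0000)
R[0][0] = 0.5000

0.500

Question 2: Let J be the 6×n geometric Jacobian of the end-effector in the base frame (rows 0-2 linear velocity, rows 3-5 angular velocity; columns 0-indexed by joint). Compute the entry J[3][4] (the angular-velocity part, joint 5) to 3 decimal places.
axis z_4 = (0.5000,-0.8660,-0.0000); lever o_n−o_4 = (0.3781,-7.8646,-2.0012)
cross product → J_v[:, 4] = (1.7331,1.0006,-3.6049)
J_ω[:, 4] = z_4
entry J[3][4] = 0.5000

0.500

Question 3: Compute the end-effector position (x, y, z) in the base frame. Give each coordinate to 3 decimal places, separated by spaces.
after link 1: o_1 = (1.5000, -2.5981, 2.0000)
after link 2: o_2 = (-1.9641, -4.5981, 5.0000)
after link 3: o_3 = (-4.3012, -4.7927, 7.1213)
after link 4: o_4 = (-4.3012, -4.7927, 7.1213)
after link 5: o_5 = (-2.0771, -8.1274, 6.1554)
after link 6: o_6 = (-3.9231, -12.6573, 5.1201)

-3.923 -12.657 5.120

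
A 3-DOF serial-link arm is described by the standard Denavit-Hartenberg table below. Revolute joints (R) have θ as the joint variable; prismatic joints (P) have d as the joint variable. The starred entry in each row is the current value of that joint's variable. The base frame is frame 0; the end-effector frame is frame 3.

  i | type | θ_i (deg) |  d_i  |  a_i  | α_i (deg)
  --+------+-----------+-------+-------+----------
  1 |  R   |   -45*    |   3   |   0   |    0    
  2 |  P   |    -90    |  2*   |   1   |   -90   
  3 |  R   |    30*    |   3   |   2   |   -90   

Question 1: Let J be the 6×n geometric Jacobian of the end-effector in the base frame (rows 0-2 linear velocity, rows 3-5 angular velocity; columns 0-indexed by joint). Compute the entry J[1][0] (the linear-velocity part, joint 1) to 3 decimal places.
axis z_0 = ẑ; lever o_n−o_0 = (0.1895,-4.0532,4.0000)
cross product → J_v[:, 0] = (4.0532,0.1895,-0.0000)
J_ω[:, 0] = z_0
entry J[1][0] = 0.1895

0.189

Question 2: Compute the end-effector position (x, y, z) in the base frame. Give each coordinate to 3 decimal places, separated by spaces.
after link 1: o_1 = (0.0000, 0.0000, 3.0000)
after link 2: o_2 = (-0.7071, -0.7071, 5.0000)
after link 3: o_3 = (0.1895, -4.0532, 4.0000)

0.189 -4.053 4.000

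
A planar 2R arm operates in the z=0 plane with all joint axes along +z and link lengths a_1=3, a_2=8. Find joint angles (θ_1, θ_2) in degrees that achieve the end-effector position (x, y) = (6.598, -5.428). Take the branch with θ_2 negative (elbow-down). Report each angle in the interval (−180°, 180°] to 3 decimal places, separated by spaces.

cos θ_2 = (72.9968−3²−8²)/(2·3·8) = -0.0001; θ_2 = -90.0038° (elbow-down)
β = atan2(-5.4280,6.5980) = -39.4432°; ψ = atan2(-8.0000,2.9995) = -69.4473°
θ_1 = β − ψ = 30.0041°

30.004 -90.004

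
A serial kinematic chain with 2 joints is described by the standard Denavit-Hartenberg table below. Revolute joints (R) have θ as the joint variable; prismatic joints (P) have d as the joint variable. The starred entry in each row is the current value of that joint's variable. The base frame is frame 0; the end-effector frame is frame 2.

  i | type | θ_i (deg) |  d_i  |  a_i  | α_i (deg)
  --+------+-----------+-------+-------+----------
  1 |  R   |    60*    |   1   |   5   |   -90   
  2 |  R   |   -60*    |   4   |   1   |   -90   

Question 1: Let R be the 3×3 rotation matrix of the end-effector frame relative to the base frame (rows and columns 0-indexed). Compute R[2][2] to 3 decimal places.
-0.500

End-effector z-axis (col 2 of R) = (0.4330,0.7500,-0.5000)
R[2][2] = -0.5000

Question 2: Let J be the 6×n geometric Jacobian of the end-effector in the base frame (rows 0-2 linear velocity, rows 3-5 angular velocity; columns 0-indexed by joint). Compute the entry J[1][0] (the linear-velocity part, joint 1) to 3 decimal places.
-0.714

axis z_0 = ẑ; lever o_n−o_0 = (-0.7141,6.7631,1.8660)
cross product → J_v[:, 0] = (-6.7631,-0.7141,0.0000)
J_ω[:, 0] = z_0
entry J[1][0] = -0.7141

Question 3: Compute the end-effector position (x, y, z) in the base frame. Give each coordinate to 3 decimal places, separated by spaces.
after link 1: o_1 = (2.5000, 4.3301, 1.0000)
after link 2: o_2 = (-0.7141, 6.7631, 1.8660)

-0.714 6.763 1.866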